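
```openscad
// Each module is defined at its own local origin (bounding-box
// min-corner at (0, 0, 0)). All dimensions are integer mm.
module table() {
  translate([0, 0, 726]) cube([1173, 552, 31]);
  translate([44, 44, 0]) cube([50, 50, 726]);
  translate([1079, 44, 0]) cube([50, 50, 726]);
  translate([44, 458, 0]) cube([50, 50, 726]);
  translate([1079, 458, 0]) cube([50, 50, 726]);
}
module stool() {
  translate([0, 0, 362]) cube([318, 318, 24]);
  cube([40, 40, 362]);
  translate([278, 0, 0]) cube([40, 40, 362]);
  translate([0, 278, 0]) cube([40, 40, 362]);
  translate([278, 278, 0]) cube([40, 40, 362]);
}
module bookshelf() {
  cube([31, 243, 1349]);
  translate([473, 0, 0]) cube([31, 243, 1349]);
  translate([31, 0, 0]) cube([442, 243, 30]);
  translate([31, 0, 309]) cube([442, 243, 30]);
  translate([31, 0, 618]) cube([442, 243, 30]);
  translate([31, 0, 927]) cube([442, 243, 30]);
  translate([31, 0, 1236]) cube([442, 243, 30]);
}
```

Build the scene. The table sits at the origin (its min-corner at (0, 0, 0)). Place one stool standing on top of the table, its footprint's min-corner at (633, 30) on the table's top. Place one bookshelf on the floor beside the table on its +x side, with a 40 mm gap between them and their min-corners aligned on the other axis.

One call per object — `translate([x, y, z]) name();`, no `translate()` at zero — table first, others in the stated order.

table();
translate([633, 30, 757]) stool();
translate([1213, 0, 0]) bookshelf();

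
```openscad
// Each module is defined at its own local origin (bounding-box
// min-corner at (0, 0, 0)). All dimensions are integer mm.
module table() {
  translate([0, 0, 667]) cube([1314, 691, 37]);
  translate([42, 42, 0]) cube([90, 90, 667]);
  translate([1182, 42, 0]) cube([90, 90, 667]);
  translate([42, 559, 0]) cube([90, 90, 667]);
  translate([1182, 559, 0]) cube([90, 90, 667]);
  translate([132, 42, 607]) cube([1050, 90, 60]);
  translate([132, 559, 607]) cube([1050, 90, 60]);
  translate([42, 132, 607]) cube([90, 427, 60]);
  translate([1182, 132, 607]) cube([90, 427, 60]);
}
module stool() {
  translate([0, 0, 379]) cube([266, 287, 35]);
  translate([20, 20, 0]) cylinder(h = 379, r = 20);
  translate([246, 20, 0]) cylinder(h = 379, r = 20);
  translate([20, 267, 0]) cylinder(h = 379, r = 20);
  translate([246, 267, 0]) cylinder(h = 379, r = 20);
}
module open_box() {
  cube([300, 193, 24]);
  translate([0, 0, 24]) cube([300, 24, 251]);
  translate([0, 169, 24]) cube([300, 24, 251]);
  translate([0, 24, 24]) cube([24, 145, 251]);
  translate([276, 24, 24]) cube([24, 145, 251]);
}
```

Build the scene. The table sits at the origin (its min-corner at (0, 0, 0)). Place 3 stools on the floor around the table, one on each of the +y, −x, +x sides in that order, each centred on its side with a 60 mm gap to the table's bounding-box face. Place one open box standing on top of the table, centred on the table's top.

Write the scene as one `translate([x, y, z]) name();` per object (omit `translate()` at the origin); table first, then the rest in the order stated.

table();
translate([524, 751, 0]) stool();
translate([-326, 202, 0]) stool();
translate([1374, 202, 0]) stool();
translate([507, 249, 704]) open_box();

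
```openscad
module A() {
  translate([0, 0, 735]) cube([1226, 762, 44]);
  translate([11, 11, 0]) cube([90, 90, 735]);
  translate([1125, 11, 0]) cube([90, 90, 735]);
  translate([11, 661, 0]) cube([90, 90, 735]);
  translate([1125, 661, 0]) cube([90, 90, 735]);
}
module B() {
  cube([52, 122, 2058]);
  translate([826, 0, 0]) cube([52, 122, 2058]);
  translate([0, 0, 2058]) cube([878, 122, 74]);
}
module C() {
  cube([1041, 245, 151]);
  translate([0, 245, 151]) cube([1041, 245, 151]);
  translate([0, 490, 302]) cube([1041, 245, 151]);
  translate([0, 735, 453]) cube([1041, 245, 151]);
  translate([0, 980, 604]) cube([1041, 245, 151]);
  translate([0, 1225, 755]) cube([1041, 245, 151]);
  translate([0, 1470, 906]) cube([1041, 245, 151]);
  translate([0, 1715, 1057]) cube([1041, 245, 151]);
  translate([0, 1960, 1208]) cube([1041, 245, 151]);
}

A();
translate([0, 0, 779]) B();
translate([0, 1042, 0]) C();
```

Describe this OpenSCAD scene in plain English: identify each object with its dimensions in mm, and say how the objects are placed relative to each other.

A is a table: top 1226 mm (x) × 762 mm (y), 44 mm thick, upper face at z = 779 mm, on four 90×90 mm square legs, each inset 11 mm from the nearest pair of top edges, running from z = 0 to the bottom of the top.

B is a rectangular door frame: two vertical jambs of 52×122 mm section, 2058 mm tall, with a clear opening 774 mm wide between their inner faces. A header 74 mm tall and 122 mm deep lies on top of the jambs and spans the full outside width.

C is a straight staircase of 9 solid steps. Each step is 1041 mm wide (x), 245 mm deep (y, the going) and 151 mm tall (the rise). The first step rests on the floor; each subsequent step sits one going further in +y and one rise higher in +z, directly behind and above the previous step with no overlap.

The door frame is on top of the table. The staircase is on the floor beside the table on its +y side.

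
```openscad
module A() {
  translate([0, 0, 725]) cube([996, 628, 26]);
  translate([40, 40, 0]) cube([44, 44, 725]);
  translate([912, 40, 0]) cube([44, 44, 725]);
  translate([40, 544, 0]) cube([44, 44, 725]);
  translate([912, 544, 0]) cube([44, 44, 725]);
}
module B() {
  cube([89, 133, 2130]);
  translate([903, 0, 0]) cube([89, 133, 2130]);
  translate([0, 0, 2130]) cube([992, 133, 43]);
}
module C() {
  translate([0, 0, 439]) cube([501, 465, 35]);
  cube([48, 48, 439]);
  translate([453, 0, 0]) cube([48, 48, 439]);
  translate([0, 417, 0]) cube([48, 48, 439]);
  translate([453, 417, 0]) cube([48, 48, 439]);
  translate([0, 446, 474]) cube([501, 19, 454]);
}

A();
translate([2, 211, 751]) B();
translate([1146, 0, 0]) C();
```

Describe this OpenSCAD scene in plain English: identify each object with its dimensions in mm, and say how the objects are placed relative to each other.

A is a table with a 996×628 mm rectangular top, 26 mm thick, top surface at z = 751 mm, supported by four 44×44 mm square legs, each inset 40 mm from the nearest pair of top edges, running from the floor.

B is a door frame. The clear opening is 814 mm wide and 2130 mm high. Two 89 mm wide jambs, 133 mm deep, stand either side of the opening from the floor to the top of the opening. A 43 mm thick head sits across the top of both jambs, spanning the full outside width of the frame.

C is a chair. The seat is a 501×465×35 mm slab with its top at z = 474 mm, on four 48×48 mm corner legs (flush with the seat edges, standing on z = 0). A flat backrest 19 mm thick, 454 mm tall, spans the full seat width and rises from the seat top along its +y edge, rear face flush with the rear of the seat.

The door frame is on top of the table. The chair is on the floor beside the table on its +x side.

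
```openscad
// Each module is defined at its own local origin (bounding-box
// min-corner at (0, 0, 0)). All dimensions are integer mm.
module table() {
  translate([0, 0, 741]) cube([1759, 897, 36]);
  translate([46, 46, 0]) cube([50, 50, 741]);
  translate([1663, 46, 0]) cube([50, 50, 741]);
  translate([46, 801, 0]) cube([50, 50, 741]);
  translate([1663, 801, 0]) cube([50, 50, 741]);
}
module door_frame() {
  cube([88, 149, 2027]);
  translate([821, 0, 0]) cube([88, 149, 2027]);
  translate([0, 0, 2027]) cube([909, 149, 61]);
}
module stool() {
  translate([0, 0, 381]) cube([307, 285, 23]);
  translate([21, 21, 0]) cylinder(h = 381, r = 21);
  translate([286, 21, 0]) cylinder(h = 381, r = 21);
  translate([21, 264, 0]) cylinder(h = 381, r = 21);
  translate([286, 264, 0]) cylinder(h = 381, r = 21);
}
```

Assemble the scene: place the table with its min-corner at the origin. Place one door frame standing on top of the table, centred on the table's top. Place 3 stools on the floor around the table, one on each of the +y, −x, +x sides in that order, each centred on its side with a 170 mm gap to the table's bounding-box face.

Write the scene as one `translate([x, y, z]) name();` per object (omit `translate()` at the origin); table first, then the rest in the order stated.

table();
translate([425, 374, 777]) door_frame();
translate([726, 1067, 0]) stool();
translate([-477, 306, 0]) stool();
translate([1929, 306, 0]) stool();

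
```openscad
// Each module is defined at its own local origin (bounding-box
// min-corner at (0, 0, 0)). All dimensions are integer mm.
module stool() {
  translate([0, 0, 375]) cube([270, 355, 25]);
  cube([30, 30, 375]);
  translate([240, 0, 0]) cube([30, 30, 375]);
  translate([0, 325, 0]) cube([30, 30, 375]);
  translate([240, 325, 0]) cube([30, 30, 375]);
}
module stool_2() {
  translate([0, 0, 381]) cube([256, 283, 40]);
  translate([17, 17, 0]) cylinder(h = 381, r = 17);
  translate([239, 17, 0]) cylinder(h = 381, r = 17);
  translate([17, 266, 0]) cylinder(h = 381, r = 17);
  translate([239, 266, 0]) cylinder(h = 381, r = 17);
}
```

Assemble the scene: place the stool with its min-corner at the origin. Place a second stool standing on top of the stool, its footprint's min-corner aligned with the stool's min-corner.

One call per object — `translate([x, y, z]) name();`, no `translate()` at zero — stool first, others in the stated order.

stool();
translate([0, 0, 400]) stool_2();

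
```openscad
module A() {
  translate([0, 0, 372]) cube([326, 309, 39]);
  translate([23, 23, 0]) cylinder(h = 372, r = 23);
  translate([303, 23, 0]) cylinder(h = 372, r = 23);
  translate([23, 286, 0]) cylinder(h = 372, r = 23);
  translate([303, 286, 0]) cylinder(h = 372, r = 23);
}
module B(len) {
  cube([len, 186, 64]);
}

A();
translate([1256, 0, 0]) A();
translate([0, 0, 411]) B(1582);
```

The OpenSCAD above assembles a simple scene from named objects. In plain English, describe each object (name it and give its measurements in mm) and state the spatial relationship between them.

A is a four-legged stool. The seat is a 326×309×39 mm slab whose top surface is at z = 411 mm; four round legs, each 46 mm in diameter, run from the floor (z = 0) to the underside of the seat, each leg's axis is inset half a diameter from the nearest pair of seat edges (so the leg's bounding box is flush with the corner).

B is a rectangular beam 1582 mm long (x), 186 mm deep (y), 64 mm thick (z).

The beam spans the tops of two stools placed 930 mm apart, resting at z = 411 mm.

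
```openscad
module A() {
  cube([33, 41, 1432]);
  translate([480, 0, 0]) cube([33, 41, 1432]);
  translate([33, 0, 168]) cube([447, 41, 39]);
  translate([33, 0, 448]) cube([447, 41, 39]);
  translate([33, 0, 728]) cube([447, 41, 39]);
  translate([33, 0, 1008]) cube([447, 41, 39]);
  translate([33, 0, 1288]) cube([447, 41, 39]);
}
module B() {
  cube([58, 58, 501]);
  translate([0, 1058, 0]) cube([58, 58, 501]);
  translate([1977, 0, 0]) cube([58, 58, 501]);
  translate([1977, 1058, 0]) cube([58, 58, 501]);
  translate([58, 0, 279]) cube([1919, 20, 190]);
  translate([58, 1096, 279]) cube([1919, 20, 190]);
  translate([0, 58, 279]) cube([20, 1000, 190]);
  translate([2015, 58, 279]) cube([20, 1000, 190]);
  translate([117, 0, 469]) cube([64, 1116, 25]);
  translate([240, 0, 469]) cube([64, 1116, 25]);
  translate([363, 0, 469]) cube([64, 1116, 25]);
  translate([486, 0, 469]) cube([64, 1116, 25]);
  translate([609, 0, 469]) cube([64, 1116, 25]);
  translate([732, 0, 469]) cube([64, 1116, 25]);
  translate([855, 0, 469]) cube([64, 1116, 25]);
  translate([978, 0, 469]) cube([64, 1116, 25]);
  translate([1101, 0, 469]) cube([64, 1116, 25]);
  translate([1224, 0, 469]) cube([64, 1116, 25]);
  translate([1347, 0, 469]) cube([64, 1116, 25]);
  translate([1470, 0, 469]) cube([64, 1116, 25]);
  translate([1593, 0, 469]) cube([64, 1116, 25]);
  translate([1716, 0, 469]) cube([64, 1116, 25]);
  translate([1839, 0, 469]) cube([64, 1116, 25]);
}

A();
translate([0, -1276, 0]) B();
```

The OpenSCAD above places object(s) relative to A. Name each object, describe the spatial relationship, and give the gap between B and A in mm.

The bed frame's nearest face is 160 mm from the ladder's −y face.

A is a ladder. B is a bed frame. The bed frame is on the floor beside the ladder on its −y side. The gap between the bed frame and the ladder is 160 mm.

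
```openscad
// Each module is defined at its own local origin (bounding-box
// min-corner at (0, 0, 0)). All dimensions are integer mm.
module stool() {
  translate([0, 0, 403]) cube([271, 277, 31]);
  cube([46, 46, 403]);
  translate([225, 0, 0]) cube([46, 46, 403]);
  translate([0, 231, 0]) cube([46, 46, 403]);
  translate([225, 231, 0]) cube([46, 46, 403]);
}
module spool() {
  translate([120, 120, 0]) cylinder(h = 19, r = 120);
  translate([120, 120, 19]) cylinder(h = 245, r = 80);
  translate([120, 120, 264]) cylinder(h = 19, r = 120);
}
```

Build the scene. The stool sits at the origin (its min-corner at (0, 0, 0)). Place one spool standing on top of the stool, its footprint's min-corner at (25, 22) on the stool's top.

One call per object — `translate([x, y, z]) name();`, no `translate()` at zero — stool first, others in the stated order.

stool();
translate([25, 22, 434]) spool();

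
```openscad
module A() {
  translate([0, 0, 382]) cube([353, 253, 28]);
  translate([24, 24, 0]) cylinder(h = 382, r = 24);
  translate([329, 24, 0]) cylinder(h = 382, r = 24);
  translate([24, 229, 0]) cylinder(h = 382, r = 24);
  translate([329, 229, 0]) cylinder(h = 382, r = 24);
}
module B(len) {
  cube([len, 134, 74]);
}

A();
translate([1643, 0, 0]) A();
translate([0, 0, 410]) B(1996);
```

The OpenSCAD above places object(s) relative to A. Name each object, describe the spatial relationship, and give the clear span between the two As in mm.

A is a stool. B is a beam. A beam spans the tops of two stools. The clear span between the two stools is 1290 mm.

Second stool starts at x = 1643; first ends at x = 353; clear span = 1643 − 353 = 1290 mm.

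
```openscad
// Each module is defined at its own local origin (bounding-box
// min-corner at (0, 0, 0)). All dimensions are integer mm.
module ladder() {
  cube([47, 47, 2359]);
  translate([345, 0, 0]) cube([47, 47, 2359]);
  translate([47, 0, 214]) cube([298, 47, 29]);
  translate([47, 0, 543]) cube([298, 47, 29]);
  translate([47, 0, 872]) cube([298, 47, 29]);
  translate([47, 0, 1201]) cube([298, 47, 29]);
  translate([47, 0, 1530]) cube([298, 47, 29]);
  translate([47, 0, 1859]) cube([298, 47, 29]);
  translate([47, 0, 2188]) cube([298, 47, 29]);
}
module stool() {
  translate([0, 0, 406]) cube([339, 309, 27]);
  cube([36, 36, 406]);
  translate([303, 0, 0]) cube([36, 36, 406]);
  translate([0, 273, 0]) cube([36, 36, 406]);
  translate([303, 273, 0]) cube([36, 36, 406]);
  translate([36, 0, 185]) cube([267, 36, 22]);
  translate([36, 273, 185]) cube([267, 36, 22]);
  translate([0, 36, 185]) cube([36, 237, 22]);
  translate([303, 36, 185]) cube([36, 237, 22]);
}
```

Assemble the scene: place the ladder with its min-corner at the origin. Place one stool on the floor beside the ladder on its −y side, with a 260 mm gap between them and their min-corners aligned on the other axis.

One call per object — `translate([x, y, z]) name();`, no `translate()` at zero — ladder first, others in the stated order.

ladder();
translate([0, -569, 0]) stool();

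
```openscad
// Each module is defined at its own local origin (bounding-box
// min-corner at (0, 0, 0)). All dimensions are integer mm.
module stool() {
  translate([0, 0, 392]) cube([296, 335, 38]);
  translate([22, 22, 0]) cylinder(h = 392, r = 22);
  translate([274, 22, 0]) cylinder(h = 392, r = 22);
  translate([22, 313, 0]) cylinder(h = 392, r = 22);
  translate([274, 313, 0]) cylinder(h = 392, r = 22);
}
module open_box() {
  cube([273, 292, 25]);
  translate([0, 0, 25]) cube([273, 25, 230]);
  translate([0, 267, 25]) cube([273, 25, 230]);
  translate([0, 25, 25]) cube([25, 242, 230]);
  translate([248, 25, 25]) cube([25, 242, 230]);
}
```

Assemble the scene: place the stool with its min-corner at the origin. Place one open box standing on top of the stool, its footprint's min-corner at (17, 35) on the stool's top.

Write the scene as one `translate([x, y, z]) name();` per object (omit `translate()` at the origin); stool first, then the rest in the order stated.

stool();
translate([17, 35, 430]) open_box();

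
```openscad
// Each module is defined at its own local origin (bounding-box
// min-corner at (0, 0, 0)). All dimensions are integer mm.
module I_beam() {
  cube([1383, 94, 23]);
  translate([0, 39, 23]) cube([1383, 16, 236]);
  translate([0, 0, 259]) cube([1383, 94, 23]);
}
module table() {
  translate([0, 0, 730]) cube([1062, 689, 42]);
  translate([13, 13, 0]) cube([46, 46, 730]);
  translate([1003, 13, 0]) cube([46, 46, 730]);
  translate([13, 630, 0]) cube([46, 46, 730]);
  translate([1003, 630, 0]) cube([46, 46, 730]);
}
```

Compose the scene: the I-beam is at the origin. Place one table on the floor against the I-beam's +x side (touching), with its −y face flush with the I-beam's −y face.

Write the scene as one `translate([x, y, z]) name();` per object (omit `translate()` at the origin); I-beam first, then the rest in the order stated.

I_beam();
translate([1383, 0, 0]) table();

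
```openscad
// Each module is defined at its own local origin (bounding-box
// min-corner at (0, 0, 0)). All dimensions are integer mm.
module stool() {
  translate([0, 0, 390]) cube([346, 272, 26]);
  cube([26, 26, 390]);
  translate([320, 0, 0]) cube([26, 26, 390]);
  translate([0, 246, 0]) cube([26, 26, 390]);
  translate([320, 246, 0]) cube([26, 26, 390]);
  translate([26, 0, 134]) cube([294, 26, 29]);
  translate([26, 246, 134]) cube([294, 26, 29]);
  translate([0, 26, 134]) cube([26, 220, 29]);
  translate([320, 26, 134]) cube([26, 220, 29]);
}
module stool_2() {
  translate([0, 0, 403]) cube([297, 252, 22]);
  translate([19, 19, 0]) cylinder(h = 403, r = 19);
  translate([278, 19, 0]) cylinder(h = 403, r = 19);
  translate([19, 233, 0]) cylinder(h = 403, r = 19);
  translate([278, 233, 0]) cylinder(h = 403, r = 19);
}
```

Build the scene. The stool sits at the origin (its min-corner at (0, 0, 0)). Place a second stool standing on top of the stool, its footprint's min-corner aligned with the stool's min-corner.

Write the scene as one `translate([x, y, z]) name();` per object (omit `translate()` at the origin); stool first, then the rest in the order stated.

stool();
translate([0, 0, 416]) stool_2();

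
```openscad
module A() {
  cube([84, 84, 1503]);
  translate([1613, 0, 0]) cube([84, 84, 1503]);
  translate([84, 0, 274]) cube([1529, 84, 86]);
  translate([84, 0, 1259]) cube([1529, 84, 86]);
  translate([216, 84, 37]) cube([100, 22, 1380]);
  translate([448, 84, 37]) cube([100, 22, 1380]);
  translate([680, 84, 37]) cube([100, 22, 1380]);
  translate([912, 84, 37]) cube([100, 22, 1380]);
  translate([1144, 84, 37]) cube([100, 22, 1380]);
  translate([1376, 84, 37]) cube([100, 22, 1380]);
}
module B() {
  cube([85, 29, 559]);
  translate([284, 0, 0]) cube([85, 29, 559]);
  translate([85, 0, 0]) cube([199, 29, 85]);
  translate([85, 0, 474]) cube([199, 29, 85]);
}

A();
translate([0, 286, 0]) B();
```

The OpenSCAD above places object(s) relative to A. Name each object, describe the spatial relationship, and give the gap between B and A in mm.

A is a fence section. B is a picture frame. The picture frame is on the floor beside the fence section on its +y side. The gap between the picture frame and the fence section is 180 mm.

The picture frame's nearest face is 180 mm from the fence section's +y face.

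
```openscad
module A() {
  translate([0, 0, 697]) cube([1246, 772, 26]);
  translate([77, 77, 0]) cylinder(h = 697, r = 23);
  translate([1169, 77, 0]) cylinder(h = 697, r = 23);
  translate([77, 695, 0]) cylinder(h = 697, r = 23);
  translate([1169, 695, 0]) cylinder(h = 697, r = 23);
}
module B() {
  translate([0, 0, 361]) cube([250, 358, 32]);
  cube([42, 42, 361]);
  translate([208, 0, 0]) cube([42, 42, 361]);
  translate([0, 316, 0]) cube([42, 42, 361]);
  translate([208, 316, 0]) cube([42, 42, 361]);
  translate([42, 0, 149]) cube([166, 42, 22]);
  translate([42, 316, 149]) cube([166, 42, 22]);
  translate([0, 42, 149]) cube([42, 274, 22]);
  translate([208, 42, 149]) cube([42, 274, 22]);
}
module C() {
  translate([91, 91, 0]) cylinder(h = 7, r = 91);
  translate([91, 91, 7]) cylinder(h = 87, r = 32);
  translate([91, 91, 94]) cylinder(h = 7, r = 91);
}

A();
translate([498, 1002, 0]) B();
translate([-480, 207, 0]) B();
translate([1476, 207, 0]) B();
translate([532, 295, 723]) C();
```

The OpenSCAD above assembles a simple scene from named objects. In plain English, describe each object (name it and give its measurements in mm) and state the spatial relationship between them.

A is a rectangular dining table. The top is 1246×772×26 mm with its upper surface at z = 723 mm. It stands on four round legs of 46 mm diameter, each leg's bounding box inset 54 mm from the nearest pair of top edges, running from the floor to the underside of the top.

B is a four-legged stool. The seat is a 250×358×32 mm slab whose top surface is at z = 393 mm; four square legs, each 42×42 mm in cross-section, run from the floor (z = 0) to the underside of the seat, each flush with a corner of the seat. Four stretchers, 42 mm wide and 22 mm tall, connect adjacent legs with their undersides at z = 149 mm, each running between the inner faces of the legs it joins and aligned with the legs' outer faces on the other axis.

C is a spool: two coaxial disc flanges of radius 91 mm and thickness 7 mm, joined by a core cylinder of radius 32 mm and height 87 mm. The lower flange rests on z = 0 and the three cylinders share a vertical axis.

Three stools sit around the table at the +y, −x, +x sides. The spool is on top of the table, centred.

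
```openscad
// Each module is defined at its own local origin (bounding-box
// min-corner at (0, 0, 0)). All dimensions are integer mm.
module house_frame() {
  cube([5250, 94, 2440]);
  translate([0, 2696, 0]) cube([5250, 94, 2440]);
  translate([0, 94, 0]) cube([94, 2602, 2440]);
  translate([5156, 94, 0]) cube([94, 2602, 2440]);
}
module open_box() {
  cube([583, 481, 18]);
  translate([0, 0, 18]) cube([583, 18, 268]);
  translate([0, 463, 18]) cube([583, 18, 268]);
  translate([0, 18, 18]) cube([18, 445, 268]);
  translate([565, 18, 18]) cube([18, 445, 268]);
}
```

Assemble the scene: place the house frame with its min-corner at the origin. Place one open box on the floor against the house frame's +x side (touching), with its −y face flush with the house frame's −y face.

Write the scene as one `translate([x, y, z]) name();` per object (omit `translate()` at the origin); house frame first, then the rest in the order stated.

house_frame();
translate([5250, 0, 0]) open_box();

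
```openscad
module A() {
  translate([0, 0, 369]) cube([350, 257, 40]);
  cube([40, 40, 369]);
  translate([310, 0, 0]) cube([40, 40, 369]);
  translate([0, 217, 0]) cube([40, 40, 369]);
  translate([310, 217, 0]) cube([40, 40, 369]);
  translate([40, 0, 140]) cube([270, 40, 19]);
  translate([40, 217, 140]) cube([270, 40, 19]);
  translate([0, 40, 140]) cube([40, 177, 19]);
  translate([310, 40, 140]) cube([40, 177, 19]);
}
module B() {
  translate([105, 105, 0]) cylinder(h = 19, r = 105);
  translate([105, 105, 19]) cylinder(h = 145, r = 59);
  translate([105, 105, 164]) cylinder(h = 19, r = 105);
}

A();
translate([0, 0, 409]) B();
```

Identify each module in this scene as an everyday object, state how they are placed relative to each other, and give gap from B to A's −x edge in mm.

The spool's min-x is at 0; the stool's min-x is 0; gap = 0 mm.

A is a stool. B is a spool. The spool is on top of the stool. The gap from the spool to the stool's −x edge is 0 mm.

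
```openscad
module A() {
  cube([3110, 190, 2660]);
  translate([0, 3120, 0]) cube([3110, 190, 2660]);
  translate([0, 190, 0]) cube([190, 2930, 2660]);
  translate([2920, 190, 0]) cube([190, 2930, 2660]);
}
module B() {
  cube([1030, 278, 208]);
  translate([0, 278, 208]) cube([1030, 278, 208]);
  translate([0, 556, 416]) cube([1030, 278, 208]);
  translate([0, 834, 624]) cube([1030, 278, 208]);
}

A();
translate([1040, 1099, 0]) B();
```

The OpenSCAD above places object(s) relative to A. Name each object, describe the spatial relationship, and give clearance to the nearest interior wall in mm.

A is a house frame. B is a staircase. The staircase sits inside the house frame, centred. The clearance to the nearest interior wall is 850 mm.

Clearances: x = 850, y = 909; minimum 850 mm.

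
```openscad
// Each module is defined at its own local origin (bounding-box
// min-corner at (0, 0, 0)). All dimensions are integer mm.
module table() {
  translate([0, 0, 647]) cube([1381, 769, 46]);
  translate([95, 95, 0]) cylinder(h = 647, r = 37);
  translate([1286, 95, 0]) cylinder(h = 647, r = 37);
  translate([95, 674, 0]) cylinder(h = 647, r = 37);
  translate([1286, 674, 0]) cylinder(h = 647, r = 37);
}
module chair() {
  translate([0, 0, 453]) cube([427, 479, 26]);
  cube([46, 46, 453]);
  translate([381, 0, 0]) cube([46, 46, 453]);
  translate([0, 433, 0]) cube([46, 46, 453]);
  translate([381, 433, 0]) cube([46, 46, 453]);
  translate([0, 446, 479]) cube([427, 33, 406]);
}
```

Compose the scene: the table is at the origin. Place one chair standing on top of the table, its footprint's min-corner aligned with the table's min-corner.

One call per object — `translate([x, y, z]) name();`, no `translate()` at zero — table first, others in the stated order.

table();
translate([0, 0, 693]) chair();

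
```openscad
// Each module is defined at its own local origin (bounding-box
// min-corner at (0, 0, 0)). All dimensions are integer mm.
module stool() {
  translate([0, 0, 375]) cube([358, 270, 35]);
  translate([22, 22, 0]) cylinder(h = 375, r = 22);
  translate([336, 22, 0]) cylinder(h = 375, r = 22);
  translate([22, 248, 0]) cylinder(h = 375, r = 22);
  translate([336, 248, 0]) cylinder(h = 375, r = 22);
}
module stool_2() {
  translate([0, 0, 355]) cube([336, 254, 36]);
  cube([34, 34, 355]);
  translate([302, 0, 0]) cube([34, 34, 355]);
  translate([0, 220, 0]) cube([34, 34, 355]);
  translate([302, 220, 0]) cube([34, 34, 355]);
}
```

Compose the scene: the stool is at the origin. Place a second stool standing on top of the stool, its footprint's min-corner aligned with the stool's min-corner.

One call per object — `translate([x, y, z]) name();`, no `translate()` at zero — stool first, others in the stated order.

stool();
translate([0, 0, 410]) stool_2();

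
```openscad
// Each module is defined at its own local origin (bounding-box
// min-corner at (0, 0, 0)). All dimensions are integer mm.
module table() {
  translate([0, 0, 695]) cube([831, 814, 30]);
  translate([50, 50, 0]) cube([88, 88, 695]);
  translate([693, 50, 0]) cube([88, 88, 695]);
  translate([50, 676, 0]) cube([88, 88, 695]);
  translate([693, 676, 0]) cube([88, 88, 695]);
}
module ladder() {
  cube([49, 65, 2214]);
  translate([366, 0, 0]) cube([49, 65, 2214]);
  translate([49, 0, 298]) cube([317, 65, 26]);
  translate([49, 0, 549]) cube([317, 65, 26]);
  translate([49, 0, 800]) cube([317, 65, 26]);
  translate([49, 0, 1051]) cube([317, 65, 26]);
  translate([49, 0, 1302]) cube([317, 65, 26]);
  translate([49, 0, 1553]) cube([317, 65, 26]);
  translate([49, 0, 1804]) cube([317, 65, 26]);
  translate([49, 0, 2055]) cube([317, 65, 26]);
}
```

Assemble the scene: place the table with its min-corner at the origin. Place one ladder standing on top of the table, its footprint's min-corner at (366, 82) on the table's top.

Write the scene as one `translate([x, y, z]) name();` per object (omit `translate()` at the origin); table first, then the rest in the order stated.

table();
translate([366, 82, 725]) ladder();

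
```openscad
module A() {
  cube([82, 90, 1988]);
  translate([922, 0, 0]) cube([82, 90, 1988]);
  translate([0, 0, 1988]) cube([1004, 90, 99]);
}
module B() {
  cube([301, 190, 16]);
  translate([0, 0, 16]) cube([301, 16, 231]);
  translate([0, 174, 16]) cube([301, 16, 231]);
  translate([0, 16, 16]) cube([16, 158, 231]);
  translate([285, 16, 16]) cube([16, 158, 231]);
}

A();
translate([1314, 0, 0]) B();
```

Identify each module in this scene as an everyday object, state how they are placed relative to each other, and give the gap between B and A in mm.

A is a door frame. B is an open box. The open box is on the floor beside the door frame on its +x side. The gap between the open box and the door frame is 310 mm.

The open box's nearest face is 310 mm from the door frame's +x face.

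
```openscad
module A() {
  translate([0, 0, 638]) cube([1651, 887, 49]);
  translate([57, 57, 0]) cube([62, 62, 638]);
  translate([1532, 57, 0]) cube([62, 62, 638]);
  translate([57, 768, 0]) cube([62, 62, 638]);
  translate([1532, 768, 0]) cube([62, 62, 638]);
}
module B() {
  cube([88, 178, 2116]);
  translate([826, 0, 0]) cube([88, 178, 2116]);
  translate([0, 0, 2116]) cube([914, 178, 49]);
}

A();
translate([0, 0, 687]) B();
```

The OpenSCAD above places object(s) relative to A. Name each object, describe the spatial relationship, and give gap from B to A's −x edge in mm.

The door frame's min-x is at 0; the table's min-x is 0; gap = 0 mm.

A is a table. B is a door frame. The door frame is on top of the table. The gap from the door frame to the table's −x edge is 0 mm.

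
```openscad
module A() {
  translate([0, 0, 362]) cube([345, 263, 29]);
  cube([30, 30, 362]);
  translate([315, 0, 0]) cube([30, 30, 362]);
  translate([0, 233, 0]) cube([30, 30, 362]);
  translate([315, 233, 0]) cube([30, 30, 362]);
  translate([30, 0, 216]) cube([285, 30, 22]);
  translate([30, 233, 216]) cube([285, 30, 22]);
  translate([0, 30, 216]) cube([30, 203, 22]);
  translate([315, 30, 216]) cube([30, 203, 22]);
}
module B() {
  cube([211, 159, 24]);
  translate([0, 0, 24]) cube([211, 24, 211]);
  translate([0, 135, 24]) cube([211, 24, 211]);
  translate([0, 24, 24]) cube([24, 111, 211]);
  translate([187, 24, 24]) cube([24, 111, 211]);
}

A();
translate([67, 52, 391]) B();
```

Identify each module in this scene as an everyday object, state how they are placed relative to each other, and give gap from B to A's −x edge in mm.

A is a stool. B is an open box. The open box is on top of the stool, centred. The gap from the open box to the stool's −x edge is 67 mm.

The open box's min-x is at 67; the stool's min-x is 0; gap = 67 mm.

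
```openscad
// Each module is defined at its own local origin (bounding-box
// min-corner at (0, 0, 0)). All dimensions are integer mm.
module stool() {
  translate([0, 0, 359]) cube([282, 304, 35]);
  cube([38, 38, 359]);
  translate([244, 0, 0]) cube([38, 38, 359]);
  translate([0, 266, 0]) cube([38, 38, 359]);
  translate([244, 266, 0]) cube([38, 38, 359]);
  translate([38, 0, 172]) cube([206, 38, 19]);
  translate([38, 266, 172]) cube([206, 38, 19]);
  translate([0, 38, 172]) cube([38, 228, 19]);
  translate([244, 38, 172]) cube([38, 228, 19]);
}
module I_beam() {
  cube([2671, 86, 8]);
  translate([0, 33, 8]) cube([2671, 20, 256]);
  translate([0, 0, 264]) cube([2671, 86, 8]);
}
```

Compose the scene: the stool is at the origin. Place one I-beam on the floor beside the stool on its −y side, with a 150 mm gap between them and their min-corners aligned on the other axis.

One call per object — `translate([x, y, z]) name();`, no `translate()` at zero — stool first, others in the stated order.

stool();
translate([0, -236, 0]) I_beam();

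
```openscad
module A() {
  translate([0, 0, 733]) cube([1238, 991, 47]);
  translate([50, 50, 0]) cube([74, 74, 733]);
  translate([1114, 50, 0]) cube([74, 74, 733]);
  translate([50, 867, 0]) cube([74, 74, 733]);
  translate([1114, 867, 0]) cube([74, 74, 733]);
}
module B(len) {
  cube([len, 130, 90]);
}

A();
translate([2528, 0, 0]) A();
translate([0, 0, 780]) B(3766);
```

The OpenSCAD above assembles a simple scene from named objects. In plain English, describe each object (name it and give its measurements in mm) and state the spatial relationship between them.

A is a rectangular dining table. The top is 1238×991×47 mm with its upper surface at z = 780 mm. It stands on four 74×74 mm square legs, each inset 50 mm from the nearest pair of top edges, running from the floor to the underside of the top.

B is a rectangular beam 3766 mm long (x), 130 mm deep (y), 90 mm thick (z).

The beam spans the tops of two tables placed 1290 mm apart, resting at z = 780 mm.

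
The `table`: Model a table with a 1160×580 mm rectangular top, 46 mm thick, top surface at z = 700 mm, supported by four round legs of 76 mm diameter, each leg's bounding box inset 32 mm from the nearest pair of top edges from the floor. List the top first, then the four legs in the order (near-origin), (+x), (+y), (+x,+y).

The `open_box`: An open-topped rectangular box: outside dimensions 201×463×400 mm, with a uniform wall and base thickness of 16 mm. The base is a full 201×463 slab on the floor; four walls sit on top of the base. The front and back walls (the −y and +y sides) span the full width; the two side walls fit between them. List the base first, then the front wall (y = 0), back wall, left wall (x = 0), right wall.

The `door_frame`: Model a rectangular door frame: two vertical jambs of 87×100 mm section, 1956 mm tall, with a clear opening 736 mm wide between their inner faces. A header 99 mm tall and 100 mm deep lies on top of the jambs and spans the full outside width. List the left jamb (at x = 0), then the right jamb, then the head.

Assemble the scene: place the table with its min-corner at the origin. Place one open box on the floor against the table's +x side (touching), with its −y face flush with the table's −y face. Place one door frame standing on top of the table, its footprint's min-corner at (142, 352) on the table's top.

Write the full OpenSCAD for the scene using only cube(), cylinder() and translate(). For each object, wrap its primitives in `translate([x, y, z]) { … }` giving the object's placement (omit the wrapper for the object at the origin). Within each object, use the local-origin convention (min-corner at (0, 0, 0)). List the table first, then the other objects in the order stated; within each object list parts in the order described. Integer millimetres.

translate([0, 0, 654]) cube([1160, 580, 46]);
translate([70, 70, 0]) cylinder(h = 654, r = 38);
translate([1090, 70, 0]) cylinder(h = 654, r = 38);
translate([70, 510, 0]) cylinder(h = 654, r = 38);
translate([1090, 510, 0]) cylinder(h = 654, r = 38);
translate([1160, 0, 0]) {
  cube([201, 463, 16]);
  translate([0, 0, 16]) cube([201, 16, 384]);
  translate([0, 447, 16]) cube([201, 16, 384]);
  translate([0, 16, 16]) cube([16, 431, 384]);
  translate([185, 16, 16]) cube([16, 431, 384]);
}
translate([142, 352, 700]) {
  cube([87, 100, 1956]);
  translate([823, 0, 0]) cube([87, 100, 1956]);
  translate([0, 0, 1956]) cube([910, 100, 99]);
}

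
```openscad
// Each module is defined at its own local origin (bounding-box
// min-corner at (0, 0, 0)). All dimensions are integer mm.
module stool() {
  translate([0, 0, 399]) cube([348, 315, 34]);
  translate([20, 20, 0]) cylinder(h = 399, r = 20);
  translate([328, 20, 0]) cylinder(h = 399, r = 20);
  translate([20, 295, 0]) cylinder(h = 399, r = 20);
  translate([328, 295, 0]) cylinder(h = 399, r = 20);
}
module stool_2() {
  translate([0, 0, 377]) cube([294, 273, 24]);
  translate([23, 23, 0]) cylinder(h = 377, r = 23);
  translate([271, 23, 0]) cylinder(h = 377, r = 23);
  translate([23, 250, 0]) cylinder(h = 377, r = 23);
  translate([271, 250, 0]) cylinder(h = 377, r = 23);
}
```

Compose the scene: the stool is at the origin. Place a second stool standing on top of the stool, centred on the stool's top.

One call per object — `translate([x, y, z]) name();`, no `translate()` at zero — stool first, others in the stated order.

stool();
translate([27, 21, 433]) stool_2();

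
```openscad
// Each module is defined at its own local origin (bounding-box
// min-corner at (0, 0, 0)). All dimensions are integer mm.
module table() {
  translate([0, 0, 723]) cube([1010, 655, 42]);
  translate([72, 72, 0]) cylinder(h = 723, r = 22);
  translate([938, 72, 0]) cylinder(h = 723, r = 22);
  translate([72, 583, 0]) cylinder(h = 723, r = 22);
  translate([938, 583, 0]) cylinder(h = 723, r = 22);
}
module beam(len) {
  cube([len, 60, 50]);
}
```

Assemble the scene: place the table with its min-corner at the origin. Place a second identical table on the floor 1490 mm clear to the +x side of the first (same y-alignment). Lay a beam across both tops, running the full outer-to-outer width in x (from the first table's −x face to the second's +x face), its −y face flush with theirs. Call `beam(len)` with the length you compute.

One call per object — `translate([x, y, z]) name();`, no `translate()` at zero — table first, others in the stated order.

table();
translate([2500, 0, 0]) table();
translate([0, 0, 765]) beam(3510);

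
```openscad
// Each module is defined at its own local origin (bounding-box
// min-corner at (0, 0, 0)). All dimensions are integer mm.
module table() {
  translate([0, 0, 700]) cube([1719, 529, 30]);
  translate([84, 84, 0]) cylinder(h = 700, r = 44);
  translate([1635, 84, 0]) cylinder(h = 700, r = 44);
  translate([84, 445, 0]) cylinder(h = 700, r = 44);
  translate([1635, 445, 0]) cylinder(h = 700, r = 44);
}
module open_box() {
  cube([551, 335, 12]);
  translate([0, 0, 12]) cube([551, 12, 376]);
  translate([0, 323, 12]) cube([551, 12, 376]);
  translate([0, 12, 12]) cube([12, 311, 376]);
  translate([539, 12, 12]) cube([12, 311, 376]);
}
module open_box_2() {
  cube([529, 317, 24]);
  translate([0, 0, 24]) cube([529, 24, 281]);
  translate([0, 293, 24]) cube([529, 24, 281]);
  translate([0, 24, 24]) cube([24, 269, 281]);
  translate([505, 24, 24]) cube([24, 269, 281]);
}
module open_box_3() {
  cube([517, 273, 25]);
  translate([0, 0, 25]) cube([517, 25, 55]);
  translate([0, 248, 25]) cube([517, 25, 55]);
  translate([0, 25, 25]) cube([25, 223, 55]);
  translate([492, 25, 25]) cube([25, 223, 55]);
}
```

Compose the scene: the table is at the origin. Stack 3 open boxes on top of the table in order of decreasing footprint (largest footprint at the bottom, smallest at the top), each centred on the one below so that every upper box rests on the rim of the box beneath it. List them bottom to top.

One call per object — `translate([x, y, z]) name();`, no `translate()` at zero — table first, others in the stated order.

table();
translate([584, 97, 730]) open_box();
translate([595, 106, 1118]) open_box_2();
translate([601, 128, 1423]) open_box_3();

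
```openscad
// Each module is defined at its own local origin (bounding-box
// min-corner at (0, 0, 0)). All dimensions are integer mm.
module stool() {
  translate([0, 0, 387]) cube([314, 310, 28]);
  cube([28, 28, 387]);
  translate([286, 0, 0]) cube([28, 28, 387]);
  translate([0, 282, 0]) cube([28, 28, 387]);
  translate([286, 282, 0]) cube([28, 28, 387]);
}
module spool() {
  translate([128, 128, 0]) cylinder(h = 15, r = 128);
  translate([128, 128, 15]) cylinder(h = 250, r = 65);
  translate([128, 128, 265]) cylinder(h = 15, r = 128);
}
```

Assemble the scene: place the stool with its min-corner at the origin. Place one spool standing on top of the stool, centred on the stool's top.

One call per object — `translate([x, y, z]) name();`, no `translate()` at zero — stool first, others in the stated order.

stool();
translate([29, 27, 415]) spool();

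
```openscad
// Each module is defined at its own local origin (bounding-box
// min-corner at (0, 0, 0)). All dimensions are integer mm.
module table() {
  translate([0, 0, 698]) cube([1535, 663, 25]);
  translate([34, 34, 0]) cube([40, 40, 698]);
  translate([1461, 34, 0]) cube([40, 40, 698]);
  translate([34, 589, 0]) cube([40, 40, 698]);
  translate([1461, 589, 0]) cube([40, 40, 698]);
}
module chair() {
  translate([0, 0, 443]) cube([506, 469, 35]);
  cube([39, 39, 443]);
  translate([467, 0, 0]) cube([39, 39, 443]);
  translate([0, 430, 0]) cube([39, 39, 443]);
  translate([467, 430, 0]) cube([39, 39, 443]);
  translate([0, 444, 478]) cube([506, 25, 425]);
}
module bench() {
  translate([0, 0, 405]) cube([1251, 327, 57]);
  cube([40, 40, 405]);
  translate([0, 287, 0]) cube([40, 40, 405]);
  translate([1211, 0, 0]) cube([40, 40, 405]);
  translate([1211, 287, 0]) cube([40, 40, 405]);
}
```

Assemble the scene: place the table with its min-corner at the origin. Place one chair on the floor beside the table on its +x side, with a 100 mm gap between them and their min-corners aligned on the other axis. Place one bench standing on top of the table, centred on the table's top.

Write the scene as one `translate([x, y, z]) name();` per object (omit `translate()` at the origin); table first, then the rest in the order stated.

table();
translate([1635, 0, 0]) chair();
translate([142, 168, 723]) bench();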